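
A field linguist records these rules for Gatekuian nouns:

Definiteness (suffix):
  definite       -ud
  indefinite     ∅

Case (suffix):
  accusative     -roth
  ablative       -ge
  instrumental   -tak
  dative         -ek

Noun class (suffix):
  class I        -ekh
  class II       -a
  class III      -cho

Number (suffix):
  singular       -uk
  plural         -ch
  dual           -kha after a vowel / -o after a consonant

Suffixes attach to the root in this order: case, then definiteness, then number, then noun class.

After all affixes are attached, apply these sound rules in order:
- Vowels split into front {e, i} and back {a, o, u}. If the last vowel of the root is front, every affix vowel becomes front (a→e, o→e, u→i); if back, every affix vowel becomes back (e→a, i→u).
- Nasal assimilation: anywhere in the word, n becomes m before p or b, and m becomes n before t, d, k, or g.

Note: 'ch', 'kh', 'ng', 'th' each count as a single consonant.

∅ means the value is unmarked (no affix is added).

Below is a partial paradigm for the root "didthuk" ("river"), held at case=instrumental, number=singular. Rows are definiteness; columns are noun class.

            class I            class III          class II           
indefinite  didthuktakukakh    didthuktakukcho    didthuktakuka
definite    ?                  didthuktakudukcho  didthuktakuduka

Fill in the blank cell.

Attach case instrumental -tak → didthuktak.
Attach definiteness definite -ud → didthuktakud.
Attach number singular -uk → didthuktakuduk.
Attach noun class class I -ekh → didthuktakudukekh.
Apply vowel harmony: didthuktakudukekh → didthuktakudukakh.
Nasal assimilation: no change.

didthuktakudukakh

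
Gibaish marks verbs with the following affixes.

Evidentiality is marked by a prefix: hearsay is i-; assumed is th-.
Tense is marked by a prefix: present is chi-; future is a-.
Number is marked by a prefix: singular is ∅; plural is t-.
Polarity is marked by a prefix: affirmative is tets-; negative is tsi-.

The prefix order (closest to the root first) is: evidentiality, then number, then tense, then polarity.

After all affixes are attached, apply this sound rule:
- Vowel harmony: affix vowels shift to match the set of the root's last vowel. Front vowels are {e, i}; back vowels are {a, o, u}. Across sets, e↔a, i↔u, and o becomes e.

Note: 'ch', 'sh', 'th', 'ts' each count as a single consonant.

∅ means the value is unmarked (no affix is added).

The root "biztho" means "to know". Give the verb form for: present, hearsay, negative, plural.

tsuchutubiztho

Attach evidentiality hearsay i- → ibiztho.
Attach number plural t- → tibiztho.
Attach tense present chi- → chitibiztho.
Attach polarity negative tsi- → tsichitibiztho.
Apply vowel harmony: tsichitibiztho → tsuchutubiztho.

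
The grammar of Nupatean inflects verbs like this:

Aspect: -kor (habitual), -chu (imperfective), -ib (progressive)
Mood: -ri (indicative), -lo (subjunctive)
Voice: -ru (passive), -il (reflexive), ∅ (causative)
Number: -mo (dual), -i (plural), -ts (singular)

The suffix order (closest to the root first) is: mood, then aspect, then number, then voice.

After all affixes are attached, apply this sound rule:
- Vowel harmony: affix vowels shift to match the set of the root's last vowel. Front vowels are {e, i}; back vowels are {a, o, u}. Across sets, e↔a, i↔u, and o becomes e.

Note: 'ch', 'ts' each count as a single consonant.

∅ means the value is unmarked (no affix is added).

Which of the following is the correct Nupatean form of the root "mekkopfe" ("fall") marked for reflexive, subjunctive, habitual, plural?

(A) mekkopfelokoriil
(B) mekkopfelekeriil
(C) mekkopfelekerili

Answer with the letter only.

Attach mood subjunctive -lo → mekkopfelo.
Attach aspect habitual -kor → mekkopfelokor.
Attach number plural -i → mekkopfelokori.
Attach voice reflexive -il → mekkopfelokoriil.
Apply vowel harmony: mekkopfelokoriil → mekkopfelekeriil.
So the correct form is mekkopfelekeriil, option (B).
(C) mekkopfelekerili is wrong: it has the affixes in the wrong order.
(A) mekkopfelokoriil is wrong: it fails to apply the sound rule(s).

B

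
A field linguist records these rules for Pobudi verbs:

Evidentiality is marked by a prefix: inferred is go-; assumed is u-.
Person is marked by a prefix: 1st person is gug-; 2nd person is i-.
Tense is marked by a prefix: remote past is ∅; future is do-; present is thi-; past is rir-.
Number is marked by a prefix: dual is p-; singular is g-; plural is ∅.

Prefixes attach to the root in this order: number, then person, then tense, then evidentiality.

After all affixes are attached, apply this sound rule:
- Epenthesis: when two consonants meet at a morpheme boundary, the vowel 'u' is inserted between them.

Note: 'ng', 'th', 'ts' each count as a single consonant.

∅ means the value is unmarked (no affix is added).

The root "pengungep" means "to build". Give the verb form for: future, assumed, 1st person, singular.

udogugugupengungep

Attach number singular g- → gpengungep.
Attach person 1st person gug- → guggpengungep.
Attach tense future do- → doguggpengungep.
Attach evidentiality assumed u- → udoguggpengungep.
Apply epenthesis: udoguggpengungep → udogugugupengungep.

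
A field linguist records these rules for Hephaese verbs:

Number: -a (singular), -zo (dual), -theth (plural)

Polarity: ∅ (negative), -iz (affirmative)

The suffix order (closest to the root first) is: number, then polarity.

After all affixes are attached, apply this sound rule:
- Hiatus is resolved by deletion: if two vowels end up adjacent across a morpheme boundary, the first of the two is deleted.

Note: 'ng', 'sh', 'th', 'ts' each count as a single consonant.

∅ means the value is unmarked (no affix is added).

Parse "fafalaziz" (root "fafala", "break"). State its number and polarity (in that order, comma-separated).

Segment: fafala-zo-iz.
number: -zo → dual.
polarity: -iz → affirmative.

dual, affirmative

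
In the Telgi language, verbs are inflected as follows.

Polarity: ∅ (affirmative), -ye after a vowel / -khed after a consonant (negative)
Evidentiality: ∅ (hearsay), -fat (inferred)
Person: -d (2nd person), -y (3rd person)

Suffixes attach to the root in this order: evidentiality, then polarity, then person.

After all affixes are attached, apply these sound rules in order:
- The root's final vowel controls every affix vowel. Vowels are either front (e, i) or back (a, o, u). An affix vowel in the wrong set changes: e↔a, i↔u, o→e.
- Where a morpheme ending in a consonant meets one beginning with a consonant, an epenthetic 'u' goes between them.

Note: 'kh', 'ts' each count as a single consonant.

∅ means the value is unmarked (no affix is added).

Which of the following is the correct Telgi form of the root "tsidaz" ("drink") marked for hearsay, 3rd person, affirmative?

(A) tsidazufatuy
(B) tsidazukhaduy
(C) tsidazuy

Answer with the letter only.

evidentiality = hearsay: zero marking, form stays tsidaz.
polarity = affirmative: zero marking, form stays tsidaz.
Attach person 3rd person -y → tsidazy.
Vowel harmony: no change.
Apply epenthesis: tsidazy → tsidazuy.
So the correct form is tsidazuy, option (C).
(A) tsidazufatuy is wrong: it uses inferred instead of hearsay for evidentiality.
(B) tsidazukhaduy is wrong: it uses negative instead of affirmative for polarity.

C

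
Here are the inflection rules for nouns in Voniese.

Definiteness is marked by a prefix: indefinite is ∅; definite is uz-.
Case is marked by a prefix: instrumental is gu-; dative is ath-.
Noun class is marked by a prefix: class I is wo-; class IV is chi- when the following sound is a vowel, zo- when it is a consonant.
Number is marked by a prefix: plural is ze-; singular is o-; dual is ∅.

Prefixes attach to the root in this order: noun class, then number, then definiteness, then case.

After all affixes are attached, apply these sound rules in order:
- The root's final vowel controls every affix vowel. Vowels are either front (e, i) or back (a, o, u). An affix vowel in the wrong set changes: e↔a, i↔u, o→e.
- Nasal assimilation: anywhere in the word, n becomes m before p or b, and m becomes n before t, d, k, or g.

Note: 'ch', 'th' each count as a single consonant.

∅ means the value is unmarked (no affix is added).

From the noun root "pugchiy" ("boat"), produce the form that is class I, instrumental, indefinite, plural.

Attach noun class class I wo- → wopugchiy.
Attach number plural ze- → zewopugchiy.
definiteness = indefinite: zero marking, form stays zewopugchiy.
Attach case instrumental gu- → guzewopugchiy.
Apply vowel harmony: guzewopugchiy → gizewepugchiy.
Nasal assimilation: no change.

gizewepugchiy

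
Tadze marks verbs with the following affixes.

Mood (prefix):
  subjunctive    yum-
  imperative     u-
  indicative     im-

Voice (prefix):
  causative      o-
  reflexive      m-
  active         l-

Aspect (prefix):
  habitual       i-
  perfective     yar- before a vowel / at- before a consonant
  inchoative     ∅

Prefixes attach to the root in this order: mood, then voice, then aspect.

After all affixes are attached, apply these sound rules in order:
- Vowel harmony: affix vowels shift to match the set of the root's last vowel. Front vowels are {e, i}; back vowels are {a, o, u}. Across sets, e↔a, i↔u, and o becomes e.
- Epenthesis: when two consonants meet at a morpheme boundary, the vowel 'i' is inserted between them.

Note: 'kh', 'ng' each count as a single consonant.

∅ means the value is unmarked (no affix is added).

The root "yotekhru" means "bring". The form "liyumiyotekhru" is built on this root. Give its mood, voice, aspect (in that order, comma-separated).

subjunctive, active, inchoative

Segment: l-yum-yotekhru.
mood: yum- → subjunctive.
voice: l- → active.
aspect: ∅ → inchoative.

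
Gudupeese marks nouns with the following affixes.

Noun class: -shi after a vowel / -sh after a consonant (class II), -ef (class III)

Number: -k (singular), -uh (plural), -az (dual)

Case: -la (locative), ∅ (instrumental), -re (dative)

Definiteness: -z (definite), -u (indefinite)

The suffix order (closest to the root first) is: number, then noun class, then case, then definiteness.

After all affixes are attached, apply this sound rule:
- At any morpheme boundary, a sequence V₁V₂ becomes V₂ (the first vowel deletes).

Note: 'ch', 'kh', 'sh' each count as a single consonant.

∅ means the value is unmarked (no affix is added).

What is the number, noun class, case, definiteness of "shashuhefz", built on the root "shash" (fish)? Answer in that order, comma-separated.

plural, class III, instrumental, definite

Segment: shash-uh-ef-z.
number: -uh → plural.
noun class: -ef → class III.
case: ∅ → instrumental.
definiteness: -z → definite.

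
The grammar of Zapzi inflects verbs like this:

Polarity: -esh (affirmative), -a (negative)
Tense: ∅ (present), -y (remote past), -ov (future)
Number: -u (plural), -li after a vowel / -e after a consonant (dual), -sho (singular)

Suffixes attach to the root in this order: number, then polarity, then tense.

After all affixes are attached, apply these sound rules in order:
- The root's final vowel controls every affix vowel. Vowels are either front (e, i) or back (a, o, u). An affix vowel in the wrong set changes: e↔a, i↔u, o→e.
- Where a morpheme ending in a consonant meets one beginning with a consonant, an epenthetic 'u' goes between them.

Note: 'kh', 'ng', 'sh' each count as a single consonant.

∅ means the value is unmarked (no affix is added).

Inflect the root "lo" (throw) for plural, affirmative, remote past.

Attach number plural -u → lou.
Attach polarity affirmative -esh → louesh.
Attach tense remote past -y → loueshy.
Apply vowel harmony: loueshy → louashy.
Apply epenthesis: louashy → louashuy.

louashuy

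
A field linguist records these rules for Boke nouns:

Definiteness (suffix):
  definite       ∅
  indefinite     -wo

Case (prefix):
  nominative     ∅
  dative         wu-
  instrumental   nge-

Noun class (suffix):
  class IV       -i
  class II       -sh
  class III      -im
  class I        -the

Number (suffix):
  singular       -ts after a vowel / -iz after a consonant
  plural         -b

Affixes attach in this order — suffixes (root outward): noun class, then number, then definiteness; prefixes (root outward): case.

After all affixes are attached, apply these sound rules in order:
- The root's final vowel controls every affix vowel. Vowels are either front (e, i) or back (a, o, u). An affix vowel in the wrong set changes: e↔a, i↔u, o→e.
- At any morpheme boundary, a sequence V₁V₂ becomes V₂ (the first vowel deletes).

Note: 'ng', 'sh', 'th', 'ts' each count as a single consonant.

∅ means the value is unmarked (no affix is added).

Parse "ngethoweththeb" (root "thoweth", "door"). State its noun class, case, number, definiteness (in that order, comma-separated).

class I, instrumental, plural, definite

Segment: nge-thoweth-the-b.
noun class: -the → class I.
case: nge- → instrumental.
number: -b → plural.
definiteness: ∅ → definite.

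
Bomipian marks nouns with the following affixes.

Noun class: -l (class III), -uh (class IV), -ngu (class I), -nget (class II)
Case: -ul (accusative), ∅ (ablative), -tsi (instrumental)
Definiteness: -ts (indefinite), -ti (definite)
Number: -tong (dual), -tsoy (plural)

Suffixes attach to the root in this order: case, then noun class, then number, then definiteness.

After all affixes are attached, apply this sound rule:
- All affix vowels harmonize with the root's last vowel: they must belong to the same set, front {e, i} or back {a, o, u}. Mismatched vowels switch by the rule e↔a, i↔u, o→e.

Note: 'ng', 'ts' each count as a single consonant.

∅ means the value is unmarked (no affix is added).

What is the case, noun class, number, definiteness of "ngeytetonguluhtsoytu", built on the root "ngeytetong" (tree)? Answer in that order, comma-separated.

Segment: ngeytetong-ul-uh-tsoy-ti.
case: -ul → accusative.
noun class: -uh → class IV.
number: -tsoy → plural.
definiteness: -ti → definite.

accusative, class IV, plural, definite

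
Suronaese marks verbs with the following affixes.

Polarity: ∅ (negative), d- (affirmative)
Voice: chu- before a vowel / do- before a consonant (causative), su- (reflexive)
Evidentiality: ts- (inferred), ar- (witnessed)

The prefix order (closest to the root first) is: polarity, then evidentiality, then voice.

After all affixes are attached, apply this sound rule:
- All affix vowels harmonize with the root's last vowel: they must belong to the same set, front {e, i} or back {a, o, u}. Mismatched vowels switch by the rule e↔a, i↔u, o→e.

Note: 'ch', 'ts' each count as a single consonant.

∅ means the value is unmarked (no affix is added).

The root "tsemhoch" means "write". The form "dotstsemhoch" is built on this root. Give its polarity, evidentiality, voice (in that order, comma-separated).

negative, inferred, causative

Segment: do-ts-tsemhoch.
polarity: ∅ → negative.
evidentiality: ts- → inferred.
voice: chu/do- → causative.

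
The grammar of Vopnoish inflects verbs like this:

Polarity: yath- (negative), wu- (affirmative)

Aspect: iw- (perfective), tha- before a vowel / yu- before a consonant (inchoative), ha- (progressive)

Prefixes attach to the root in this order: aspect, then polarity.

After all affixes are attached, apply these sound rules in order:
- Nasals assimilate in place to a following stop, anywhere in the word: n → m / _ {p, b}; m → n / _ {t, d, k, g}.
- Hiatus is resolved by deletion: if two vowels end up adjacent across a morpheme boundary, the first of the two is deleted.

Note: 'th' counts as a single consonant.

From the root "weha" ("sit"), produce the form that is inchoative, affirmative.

Attach aspect inchoative yu- (before consonant 'w') → yuweha.
Attach polarity affirmative wu- → wuyuweha.
Nasal assimilation: no change.
Vowel deletion: no change.

wuyuweha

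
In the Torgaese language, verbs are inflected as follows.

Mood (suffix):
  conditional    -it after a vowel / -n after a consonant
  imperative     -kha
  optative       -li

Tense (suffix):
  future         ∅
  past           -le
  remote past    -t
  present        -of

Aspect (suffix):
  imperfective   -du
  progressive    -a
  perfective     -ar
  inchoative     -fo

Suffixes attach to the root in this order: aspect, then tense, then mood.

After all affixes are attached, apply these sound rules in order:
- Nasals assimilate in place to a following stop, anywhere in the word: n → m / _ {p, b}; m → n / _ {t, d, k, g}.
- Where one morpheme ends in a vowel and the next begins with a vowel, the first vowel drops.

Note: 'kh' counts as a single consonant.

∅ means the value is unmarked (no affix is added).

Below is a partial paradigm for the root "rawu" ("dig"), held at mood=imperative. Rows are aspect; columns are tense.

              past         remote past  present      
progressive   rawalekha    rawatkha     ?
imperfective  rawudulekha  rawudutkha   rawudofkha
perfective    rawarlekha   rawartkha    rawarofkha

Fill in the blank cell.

rawofkha

Attach aspect progressive -a → rawua.
Attach tense present -of → rawuaof.
Attach mood imperative -kha → rawuaofkha.
Nasal assimilation: no change.
Apply vowel deletion: rawuaofkha → rawofkha.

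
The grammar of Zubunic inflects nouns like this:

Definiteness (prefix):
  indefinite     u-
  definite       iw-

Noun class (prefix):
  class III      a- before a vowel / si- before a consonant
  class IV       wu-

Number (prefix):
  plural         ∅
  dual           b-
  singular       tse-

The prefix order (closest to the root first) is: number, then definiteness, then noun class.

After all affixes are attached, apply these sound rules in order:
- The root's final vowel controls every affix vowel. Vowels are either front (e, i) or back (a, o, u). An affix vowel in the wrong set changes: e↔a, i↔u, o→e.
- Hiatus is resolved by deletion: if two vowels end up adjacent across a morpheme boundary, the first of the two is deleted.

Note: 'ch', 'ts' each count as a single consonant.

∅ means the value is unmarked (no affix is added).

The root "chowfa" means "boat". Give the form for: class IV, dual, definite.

wuwbchowfa

Attach number dual b- → bchowfa.
Attach definiteness definite iw- → iwbchowfa.
Attach noun class class IV wu- → wuiwbchowfa.
Apply vowel harmony: wuiwbchowfa → wuuwbchowfa.
Apply vowel deletion: wuuwbchowfa → wuwbchowfa.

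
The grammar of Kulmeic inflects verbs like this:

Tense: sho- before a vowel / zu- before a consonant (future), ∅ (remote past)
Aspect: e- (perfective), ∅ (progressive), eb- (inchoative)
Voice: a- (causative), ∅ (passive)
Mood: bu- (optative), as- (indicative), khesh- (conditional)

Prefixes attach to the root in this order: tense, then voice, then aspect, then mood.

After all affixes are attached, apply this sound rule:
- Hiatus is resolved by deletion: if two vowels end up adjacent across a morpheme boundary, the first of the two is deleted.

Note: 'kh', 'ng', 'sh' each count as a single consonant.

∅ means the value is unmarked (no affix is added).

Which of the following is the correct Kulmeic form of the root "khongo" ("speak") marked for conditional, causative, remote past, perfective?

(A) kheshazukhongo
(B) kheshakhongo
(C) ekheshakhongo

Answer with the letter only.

tense = remote past: zero marking, form stays khongo.
Attach voice causative a- → akhongo.
Attach aspect perfective e- → eakhongo.
Attach mood conditional khesh- → khesheakhongo.
Apply vowel deletion: khesheakhongo → kheshakhongo.
So the correct form is kheshakhongo, option (B).
(C) ekheshakhongo is wrong: it has the affixes in the wrong order.
(A) kheshazukhongo is wrong: it uses future instead of remote past for tense.

B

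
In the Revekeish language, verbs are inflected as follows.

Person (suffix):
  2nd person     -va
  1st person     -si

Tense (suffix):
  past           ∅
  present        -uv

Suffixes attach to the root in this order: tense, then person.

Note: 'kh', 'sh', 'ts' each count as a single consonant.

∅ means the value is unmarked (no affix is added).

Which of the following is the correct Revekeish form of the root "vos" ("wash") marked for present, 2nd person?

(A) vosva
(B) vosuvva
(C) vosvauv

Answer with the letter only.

B

Attach tense present -uv → vosuv.
Attach person 2nd person -va → vosuvva.
So the correct form is vosuvva, option (B).
(C) vosvauv is wrong: it has the affixes in the wrong order.
(A) vosva is wrong: it uses past instead of present for tense.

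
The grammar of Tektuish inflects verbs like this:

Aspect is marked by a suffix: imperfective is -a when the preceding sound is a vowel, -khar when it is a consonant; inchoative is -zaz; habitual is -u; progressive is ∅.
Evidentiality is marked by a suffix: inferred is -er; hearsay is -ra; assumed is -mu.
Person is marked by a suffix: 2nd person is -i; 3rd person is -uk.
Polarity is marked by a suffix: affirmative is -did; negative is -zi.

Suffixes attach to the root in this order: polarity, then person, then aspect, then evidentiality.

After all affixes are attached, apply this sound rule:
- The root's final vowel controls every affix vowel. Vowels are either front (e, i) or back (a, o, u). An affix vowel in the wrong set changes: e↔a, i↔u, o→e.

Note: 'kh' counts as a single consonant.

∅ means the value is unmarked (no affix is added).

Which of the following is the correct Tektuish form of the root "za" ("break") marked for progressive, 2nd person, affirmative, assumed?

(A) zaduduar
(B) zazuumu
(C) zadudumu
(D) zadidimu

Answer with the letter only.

C

Attach polarity affirmative -did → zadid.
Attach person 2nd person -i → zadidi.
aspect = progressive: zero marking, form stays zadidi.
Attach evidentiality assumed -mu → zadidimu.
Apply vowel harmony: zadidimu → zadudumu.
So the correct form is zadudumu, option (C).
(D) zadidimu is wrong: it fails to apply the sound rule(s).
(A) zaduduar is wrong: it uses inferred instead of assumed for evidentiality.
(B) zazuumu is wrong: it uses negative instead of affirmative for polarity.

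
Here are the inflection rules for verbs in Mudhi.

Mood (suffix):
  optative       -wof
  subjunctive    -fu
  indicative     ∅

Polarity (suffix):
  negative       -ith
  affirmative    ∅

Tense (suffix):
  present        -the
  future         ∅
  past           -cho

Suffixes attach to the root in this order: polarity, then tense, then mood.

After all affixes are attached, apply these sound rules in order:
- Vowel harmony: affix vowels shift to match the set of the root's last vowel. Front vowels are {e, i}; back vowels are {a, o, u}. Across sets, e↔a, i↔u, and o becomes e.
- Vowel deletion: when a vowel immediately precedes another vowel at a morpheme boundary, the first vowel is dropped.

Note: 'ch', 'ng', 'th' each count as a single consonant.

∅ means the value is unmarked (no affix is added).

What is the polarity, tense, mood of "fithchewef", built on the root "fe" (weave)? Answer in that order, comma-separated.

Segment: fe-ith-cho-wof.
polarity: -ith → negative.
tense: -cho → past.
mood: -wof → optative.

negative, past, optative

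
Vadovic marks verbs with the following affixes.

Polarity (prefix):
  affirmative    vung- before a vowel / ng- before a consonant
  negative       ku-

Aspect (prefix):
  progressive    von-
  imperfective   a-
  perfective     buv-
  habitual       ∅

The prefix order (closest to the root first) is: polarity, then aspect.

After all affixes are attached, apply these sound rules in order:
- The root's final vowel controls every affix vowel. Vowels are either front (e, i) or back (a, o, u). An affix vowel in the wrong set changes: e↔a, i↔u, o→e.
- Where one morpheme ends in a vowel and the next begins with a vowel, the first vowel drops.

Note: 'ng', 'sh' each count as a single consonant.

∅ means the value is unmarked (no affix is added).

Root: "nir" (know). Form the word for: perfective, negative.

Attach polarity negative ku- → kunir.
Attach aspect perfective buv- → buvkunir.
Apply vowel harmony: buvkunir → bivkinir.
Vowel deletion: no change.

bivkinir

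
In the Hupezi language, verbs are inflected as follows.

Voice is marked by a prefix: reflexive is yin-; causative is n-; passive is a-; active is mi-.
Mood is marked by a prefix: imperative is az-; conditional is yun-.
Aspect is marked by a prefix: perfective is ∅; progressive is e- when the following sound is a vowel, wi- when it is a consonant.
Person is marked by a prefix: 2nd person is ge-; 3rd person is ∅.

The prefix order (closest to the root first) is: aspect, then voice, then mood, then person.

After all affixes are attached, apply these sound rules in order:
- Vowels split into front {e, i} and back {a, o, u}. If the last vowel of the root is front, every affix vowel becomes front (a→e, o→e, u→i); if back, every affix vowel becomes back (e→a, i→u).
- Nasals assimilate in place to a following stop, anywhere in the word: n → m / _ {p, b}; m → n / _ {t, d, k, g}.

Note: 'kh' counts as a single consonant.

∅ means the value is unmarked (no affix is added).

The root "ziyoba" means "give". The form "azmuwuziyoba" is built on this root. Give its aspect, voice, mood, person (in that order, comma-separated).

progressive, active, imperative, 3rd person

Segment: az-mi-wi-ziyoba.
aspect: e/wi- → progressive.
voice: mi- → active.
mood: az- → imperative.
person: ∅ → 3rd person.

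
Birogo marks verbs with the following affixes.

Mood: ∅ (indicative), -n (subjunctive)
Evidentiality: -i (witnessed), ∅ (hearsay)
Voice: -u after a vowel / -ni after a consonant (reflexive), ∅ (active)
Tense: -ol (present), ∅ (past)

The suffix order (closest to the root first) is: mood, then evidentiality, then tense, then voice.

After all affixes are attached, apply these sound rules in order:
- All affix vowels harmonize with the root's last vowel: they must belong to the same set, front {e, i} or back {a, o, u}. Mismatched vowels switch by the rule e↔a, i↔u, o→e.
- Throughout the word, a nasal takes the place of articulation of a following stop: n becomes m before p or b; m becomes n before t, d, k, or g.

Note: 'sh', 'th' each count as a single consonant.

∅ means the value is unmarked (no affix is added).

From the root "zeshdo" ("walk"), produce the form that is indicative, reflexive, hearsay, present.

zeshdoolnu

mood = indicative: zero marking, form stays zeshdo.
evidentiality = hearsay: zero marking, form stays zeshdo.
Attach tense present -ol → zeshdool.
Attach voice reflexive -ni (after consonant 'l') → zeshdoolni.
Apply vowel harmony: zeshdoolni → zeshdoolnu.
Nasal assimilation: no change.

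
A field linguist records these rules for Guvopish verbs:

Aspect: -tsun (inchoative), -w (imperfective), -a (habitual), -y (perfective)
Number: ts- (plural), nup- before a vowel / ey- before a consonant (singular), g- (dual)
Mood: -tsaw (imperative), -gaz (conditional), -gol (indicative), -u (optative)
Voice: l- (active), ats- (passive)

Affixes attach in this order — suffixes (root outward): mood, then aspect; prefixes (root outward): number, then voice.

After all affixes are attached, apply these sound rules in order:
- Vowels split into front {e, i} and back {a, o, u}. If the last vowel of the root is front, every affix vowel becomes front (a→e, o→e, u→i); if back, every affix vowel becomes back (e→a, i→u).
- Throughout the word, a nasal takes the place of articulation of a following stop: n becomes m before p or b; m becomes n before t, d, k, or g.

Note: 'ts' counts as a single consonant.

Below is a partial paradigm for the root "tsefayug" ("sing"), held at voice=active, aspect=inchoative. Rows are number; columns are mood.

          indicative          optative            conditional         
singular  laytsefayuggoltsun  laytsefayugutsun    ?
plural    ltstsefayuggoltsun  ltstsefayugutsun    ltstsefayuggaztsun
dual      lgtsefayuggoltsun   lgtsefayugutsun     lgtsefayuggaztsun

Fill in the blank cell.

laytsefayuggaztsun

Attach number singular ey- (before consonant 'ts') → eytsefayug.
Attach mood conditional -gaz → eytsefayuggaz.
Attach voice active l- → leytsefayuggaz.
Attach aspect inchoative -tsun → leytsefayuggaztsun.
Apply vowel harmony: leytsefayuggaztsun → laytsefayuggaztsun.
Nasal assimilation: no change.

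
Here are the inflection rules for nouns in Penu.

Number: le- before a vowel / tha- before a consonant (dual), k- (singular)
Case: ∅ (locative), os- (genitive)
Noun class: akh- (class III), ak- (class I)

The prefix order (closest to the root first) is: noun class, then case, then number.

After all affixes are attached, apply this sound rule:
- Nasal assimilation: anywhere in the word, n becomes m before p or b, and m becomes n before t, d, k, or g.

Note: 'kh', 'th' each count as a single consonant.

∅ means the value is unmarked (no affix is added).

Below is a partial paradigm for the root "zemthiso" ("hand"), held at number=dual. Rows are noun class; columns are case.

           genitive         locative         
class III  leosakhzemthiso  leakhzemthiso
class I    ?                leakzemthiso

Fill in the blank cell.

Attach noun class class I ak- → akzemthiso.
Attach case genitive os- → osakzemthiso.
Attach number dual le- (before vowel 'o') → leosakzemthiso.
Nasal assimilation: no change.

leosakzemthiso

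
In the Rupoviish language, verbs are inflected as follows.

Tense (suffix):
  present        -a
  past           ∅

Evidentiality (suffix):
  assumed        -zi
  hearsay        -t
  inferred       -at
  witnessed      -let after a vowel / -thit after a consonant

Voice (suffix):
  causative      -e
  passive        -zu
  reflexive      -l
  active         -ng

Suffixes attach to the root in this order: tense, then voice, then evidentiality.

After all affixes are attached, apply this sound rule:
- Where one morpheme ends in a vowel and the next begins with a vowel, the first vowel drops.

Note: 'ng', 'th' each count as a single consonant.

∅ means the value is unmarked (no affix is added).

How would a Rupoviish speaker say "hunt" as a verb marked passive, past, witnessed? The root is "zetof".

zetofzulet

tense = past: zero marking, form stays zetof.
Attach voice passive -zu → zetofzu.
Attach evidentiality witnessed -let (after vowel 'u') → zetofzulet.
Vowel deletion: no change.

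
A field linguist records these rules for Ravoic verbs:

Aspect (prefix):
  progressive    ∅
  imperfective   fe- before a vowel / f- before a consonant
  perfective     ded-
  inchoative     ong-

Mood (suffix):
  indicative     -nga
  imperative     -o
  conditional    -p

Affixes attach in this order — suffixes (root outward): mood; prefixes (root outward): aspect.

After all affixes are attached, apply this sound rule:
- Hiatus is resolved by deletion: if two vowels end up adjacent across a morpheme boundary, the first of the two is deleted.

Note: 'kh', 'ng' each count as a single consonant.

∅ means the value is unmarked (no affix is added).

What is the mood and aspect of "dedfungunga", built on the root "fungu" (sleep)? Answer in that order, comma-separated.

Segment: ded-fungu-nga.
mood: -nga → indicative.
aspect: ded- → perfective.

indicative, perfective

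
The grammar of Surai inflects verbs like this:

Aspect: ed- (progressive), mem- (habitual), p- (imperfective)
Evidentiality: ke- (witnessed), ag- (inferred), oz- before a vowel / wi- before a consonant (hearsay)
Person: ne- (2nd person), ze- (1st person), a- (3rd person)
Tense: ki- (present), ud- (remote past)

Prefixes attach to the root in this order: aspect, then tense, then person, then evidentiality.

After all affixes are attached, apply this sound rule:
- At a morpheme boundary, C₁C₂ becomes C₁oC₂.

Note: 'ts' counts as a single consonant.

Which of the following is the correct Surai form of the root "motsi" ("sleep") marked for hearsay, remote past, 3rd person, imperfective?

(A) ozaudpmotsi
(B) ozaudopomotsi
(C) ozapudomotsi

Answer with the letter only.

Attach aspect imperfective p- → pmotsi.
Attach tense remote past ud- → udpmotsi.
Attach person 3rd person a- → audpmotsi.
Attach evidentiality hearsay oz- (before vowel 'a') → ozaudpmotsi.
Apply epenthesis: ozaudpmotsi → ozaudopomotsi.
So the correct form is ozaudopomotsi, option (B).
(C) ozapudomotsi is wrong: it has the affixes in the wrong order.
(A) ozaudpmotsi is wrong: it fails to apply the sound rule(s).

B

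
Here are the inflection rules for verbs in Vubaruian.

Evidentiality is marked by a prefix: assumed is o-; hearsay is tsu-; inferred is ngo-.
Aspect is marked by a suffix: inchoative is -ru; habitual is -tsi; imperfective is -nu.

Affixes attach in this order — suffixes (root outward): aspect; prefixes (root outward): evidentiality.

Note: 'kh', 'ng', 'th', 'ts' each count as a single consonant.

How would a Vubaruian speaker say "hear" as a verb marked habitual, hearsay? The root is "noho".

Attach evidentiality hearsay tsu- → tsunoho.
Attach aspect habitual -tsi → tsunohotsi.

tsunohotsi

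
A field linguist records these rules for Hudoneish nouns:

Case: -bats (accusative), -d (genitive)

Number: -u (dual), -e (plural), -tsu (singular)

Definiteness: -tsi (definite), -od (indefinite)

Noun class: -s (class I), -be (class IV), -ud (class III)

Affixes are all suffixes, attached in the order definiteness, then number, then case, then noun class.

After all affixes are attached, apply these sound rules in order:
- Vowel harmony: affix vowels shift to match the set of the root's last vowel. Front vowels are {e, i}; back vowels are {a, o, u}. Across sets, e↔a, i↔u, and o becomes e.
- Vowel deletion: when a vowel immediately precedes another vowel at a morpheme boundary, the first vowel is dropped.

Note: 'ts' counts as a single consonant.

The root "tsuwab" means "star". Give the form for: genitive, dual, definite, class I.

Attach definiteness definite -tsi → tsuwabtsi.
Attach number dual -u → tsuwabtsiu.
Attach case genitive -d → tsuwabtsiud.
Attach noun class class I -s → tsuwabtsiuds.
Apply vowel harmony: tsuwabtsiuds → tsuwabtsuuds.
Apply vowel deletion: tsuwabtsuuds → tsuwabtsuds.

tsuwabtsuds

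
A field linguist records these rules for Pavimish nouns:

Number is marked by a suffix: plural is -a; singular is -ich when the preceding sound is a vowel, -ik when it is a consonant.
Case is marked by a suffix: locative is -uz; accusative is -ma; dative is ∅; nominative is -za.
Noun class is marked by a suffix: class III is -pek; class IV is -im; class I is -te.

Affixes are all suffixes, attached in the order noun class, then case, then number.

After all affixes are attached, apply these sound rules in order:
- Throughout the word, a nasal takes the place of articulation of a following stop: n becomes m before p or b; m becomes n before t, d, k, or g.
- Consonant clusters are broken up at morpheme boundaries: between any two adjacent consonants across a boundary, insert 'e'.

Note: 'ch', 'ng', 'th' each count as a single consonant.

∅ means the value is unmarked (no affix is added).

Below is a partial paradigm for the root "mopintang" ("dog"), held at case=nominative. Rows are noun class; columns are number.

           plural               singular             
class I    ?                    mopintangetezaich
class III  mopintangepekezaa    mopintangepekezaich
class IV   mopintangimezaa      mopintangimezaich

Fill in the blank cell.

Attach noun class class I -te → mopintangte.
Attach case nominative -za → mopintangteza.
Attach number plural -a → mopintangtezaa.
Nasal assimilation: no change.
Apply epenthesis: mopintangtezaa → mopintangetezaa.

mopintangetezaa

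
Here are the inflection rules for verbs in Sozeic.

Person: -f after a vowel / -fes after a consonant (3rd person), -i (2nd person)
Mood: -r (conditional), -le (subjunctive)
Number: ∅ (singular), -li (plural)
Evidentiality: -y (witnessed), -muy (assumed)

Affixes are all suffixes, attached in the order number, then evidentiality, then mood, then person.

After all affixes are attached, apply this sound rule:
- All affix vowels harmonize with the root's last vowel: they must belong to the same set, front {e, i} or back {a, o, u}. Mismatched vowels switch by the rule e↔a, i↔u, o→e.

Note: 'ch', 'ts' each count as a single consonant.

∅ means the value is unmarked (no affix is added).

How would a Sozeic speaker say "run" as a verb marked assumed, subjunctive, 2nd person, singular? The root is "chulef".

chulefmiylei

number = singular: zero marking, form stays chulef.
Attach evidentiality assumed -muy → chulefmuy.
Attach mood subjunctive -le → chulefmuyle.
Attach person 2nd person -i → chulefmuylei.
Apply vowel harmony: chulefmuylei → chulefmiylei.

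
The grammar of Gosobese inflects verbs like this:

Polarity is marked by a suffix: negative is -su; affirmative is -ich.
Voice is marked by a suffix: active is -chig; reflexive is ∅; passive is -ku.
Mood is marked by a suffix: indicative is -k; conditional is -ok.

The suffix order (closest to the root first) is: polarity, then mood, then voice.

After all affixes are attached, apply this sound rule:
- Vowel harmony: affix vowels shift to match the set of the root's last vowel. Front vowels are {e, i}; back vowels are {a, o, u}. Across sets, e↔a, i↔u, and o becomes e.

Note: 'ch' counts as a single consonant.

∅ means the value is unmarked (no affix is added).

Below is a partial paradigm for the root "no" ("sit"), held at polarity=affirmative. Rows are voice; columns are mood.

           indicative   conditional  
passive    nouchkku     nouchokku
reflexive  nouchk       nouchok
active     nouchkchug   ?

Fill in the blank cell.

nouchokchug

Attach polarity affirmative -ich → noich.
Attach mood conditional -ok → noichok.
Attach voice active -chig → noichokchig.
Apply vowel harmony: noichokchig → nouchokchug.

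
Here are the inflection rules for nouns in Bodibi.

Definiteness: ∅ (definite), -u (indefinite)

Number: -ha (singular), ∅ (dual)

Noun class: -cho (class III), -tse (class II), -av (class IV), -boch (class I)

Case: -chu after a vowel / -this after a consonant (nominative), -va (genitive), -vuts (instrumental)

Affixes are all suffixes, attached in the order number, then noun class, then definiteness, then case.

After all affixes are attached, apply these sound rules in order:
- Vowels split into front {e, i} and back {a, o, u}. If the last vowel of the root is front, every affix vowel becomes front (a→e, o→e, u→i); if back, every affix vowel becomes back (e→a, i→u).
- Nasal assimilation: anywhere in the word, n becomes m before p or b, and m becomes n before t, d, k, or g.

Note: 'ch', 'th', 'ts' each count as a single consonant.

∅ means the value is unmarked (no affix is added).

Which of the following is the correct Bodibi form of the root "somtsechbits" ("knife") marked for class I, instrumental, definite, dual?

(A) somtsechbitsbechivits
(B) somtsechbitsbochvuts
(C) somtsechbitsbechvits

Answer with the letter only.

number = dual: zero marking, form stays somtsechbits.
Attach noun class class I -boch → somtsechbitsboch.
definiteness = definite: zero marking, form stays somtsechbitsboch.
Attach case instrumental -vuts → somtsechbitsbochvuts.
Apply vowel harmony: somtsechbitsbochvuts → somtsechbitsbechvits.
Nasal assimilation: no change.
So the correct form is somtsechbitsbechvits, option (C).
(B) somtsechbitsbochvuts is wrong: it fails to apply the sound rule(s).
(A) somtsechbitsbechivits is wrong: it uses indefinite instead of definite for definiteness.

C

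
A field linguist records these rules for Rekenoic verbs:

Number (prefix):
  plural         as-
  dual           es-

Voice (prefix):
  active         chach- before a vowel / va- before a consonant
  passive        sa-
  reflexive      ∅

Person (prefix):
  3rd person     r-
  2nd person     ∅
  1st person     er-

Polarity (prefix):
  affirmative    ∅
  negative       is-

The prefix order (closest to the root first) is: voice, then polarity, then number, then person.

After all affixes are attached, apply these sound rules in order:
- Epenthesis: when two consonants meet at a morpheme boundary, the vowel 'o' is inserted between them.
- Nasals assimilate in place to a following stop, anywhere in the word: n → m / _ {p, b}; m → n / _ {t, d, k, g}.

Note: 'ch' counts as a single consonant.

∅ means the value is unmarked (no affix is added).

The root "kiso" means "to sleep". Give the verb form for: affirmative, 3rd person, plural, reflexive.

rasokiso

voice = reflexive: zero marking, form stays kiso.
polarity = affirmative: zero marking, form stays kiso.
Attach number plural as- → askiso.
Attach person 3rd person r- → raskiso.
Apply epenthesis: raskiso → rasokiso.
Nasal assimilation: no change.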